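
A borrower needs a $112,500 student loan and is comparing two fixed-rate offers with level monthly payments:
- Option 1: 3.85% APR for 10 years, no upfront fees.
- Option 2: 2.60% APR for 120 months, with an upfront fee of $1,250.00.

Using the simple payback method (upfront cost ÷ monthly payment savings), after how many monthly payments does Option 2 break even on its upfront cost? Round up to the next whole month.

Option 1: monthly rate = 3.85%/12 = 0.0032083; payment = 112,500 × 0.0032083 / (1 − (1+0.0032083)^−120) = $1,131.01.
Option 2: monthly rate = 2.6%/12 = 0.0021667; payment = 112,500 × 0.0021667 / (1 − (1+0.0021667)^−120) = $1,065.66.
Monthly savings = $1,131.01 − $1,065.66 = $65.35.
Break-even = $1,250.00 / $65.35 = 19.13 → 20 months.

20 months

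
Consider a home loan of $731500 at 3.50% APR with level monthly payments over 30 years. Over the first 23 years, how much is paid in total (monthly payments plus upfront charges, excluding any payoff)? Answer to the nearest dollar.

$906,594

At 3.50% the monthly rate is 0.0029167, so the payment is 731,500 × 0.0029167 / (1 − 1.0029167^−360) = $3,284.76.
Total outlay = 276 × $3,284.76 = $906,593.76.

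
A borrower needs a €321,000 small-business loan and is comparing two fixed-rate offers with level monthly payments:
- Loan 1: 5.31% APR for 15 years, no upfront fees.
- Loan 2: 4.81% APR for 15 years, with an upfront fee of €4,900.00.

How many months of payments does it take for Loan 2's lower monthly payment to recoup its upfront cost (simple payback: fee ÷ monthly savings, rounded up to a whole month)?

59 months

Loan 1: monthly rate = 5.31%/12 = 0.0044250; payment = 321,000 × 0.0044250 / (1 − (1+0.0044250)^−180) = €2,590.59.
Loan 2: at 4.81% the monthly rate is 0.0040083, so the payment is 321,000 × 0.0040083 / (1 − 1.0040083^−180) = €2,506.79.
Monthly savings = €2,590.59 − €2,506.79 = €83.80.
Break-even = €4,900.00 / €83.80 = 58.47 → 59 months.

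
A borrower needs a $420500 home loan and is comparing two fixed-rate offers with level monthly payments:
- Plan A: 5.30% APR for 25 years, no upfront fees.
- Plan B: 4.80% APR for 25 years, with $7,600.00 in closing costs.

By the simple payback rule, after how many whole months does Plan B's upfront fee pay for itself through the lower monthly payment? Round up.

62 months

Plan A: monthly rate = 5.3%/12 = 0.0044167; payment = 420,500 × 0.0044167 / (1 − (1+0.0044167)^−300) = $2,532.26.
Plan B: at 4.80% the monthly rate is 0.0040000, so the payment is 420,500 × 0.0040000 / (1 − 1.0040000^−300) = $2,409.45.
Monthly savings = $2,532.26 − $2,409.45 = $122.81.
Break-even = $7,600.00 / $122.81 = 61.88 → 62 months.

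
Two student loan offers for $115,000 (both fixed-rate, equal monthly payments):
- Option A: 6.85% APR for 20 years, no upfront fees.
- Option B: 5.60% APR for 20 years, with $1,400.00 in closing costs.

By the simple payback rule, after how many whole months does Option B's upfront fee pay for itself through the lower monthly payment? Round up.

17 months

Option A: at 6.85% the monthly rate is 0.0057083, so the payment is 115,000 × 0.0057083 / (1 − 1.0057083^−240) = $881.27.
Option B: monthly rate = 5.6%/12 = 0.0046667; payment = 115,000 × 0.0046667 / (1 − (1+0.0046667)^−240) = $797.58.
Monthly savings = $881.27 − $797.58 = $83.69.
Break-even = $1,400.00 / $83.69 = 16.73 → 17 months.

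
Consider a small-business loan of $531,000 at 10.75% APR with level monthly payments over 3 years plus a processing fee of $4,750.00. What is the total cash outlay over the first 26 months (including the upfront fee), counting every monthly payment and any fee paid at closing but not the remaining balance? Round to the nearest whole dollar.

$455,108

At 10.75% the monthly rate is 0.0089583, so the payment is 531,000 × 0.0089583 / (1 − 1.0089583^−36) = $17,321.46.
Total outlay = 26 × $17,321.46 + $4,750.00 = $455,107.96.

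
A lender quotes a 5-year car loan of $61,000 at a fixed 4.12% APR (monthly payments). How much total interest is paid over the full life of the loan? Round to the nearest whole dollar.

At 4.12% the monthly rate is 0.0034333, so the payment is 61,000 × 0.0034333 / (1 − 1.0034333^−60) = $1,126.71.
Total paid = 60 × $1,126.71 = $67,602.60; interest = $67,602.60 − $61,000 = $6,602.60.

$6,603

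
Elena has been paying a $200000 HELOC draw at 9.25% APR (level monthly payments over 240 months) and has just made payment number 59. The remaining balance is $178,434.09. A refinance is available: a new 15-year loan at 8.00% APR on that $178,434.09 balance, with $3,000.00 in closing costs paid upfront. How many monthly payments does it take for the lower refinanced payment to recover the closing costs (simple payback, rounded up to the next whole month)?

Current payment = 200,000 × 9.25%/12 / (1 − (1+0.0077083)^−240) = $1,831.73.
Refinanced payment = 178,434.09 × 0.0066667 / (1 − (1+0.0066667)^−180) = $1,705.21.
Monthly savings = $1,831.73 − $1,705.21 = $126.52.
Break-even = $3,000.00 / $126.52 = 23.71 → 24 months.

24 months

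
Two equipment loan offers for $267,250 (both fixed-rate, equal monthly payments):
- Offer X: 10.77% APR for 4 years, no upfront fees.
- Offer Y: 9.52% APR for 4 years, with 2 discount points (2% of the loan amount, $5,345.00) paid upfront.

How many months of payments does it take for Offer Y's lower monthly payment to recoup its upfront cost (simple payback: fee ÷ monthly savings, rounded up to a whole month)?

Offer X: monthly rate = 10.77%/12 = 0.0089750; payment = 267,250 × 0.0089750 / (1 − (1+0.0089750)^−48) = $6,877.40.
Offer Y: at 9.52% the monthly rate is 0.0079333, so the payment is 267,250 × 0.0079333 / (1 − 1.0079333^−48) = $6,716.71.
Monthly savings = $6,877.40 − $6,716.71 = $160.69.
Break-even = $5,345.00 / $160.69 = 33.26 → 34 months.

34 months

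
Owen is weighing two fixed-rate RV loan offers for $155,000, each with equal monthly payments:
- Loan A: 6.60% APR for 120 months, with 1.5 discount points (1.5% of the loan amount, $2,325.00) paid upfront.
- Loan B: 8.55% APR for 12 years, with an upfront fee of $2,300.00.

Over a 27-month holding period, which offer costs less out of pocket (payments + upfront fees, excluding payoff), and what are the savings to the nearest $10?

Loan A: monthly rate = 6.6%/12 = 0.0055000; payment = 155,000 × 0.0055000 / (1 − (1+0.0055000)^−120) = $1,767.89.
Loan B: at 8.55% the monthly rate is 0.0071250, so the payment is 155,000 × 0.0071250 / (1 − 1.0071250^−144) = $1,724.90.
Over 27 months: Loan A costs 27 × $1,767.89 + $2,325.00 = $50,058.03; Loan B costs 27 × $1,724.90 + $2,300.00 = $48,872.30.
Loan B is cheaper by $50,058.03 − $48,872.30 = $1,185.73.

Loan B by $1,190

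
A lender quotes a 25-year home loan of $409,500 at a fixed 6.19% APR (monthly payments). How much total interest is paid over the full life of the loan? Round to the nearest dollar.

$396,354

At 6.19% the monthly rate is 0.0051583, so the payment is 409,500 × 0.0051583 / (1 − 1.0051583^−300) = $2,686.18.
Total paid = 300 × $2,686.18 = $805,854.00; interest = $805,854.00 − $409,500 = $396,354.00.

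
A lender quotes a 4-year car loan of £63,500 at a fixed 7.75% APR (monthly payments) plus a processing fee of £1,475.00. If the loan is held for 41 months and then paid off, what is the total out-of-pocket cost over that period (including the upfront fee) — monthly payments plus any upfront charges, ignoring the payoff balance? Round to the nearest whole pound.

Monthly rate = 7.75%/12 = 0.0064583; payment = 63,500 × 0.0064583 / (1 − (1+0.0064583)^−48) = £1,542.78.
Total outlay = 41 × £1,542.78 + £1,475.00 = £64,728.98.

£64,729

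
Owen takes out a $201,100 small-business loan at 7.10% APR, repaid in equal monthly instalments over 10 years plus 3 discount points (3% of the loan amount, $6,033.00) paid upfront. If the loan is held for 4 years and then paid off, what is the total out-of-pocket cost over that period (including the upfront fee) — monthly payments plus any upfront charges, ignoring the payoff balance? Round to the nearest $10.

$118,610

At 7.10% the monthly rate is 0.0059167, so the payment is 201,100 × 0.0059167 / (1 − 1.0059167^−120) = $2,345.32.
Total outlay = 48 × $2,345.32 + $6,033.00 = $118,608.36.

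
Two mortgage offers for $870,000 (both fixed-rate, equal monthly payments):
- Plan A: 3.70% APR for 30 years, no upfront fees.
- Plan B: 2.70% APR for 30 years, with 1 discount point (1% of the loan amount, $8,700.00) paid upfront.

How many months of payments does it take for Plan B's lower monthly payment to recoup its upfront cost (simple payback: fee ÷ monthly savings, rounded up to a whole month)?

Plan A: monthly rate = 3.7%/12 = 0.0030833; payment = 870,000 × 0.0030833 / (1 − (1+0.0030833)^−360) = $4,004.46.
Plan B: at 2.70% the monthly rate is 0.0022500, so the payment is 870,000 × 0.0022500 / (1 − 1.0022500^−360) = $3,528.70.
Monthly savings = $4,004.46 − $3,528.70 = $475.76.
Break-even = $8,700.00 / $475.76 = 18.29 → 19 months.

19 months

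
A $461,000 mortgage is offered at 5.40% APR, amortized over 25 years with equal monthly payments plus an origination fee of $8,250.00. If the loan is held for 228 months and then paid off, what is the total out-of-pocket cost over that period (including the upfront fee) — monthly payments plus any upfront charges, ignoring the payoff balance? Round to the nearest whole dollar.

$647,443

Monthly rate = 5.4%/12 = 0.0045000; payment = 461,000 × 0.0045000 / (1 − (1+0.0045000)^−300) = $2,803.48.
Total outlay = 228 × $2,803.48 + $8,250.00 = $647,443.44.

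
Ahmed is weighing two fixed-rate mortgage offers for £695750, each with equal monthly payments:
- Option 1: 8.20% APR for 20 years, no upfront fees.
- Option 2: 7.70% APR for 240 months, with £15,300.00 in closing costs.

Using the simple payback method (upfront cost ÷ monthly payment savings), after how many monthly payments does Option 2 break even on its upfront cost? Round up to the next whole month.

Option 1: monthly rate = 8.2%/12 = 0.0068333; payment = 695,750 × 0.0068333 / (1 − (1+0.0068333)^−240) = £5,906.43.
Option 2: at 7.70% the monthly rate is 0.0064167, so the payment is 695,750 × 0.0064167 / (1 − 1.0064167^−240) = £5,690.31.
Monthly savings = £5,906.43 − £5,690.31 = £216.12.
Break-even = £15,300.00 / £216.12 = 70.79 → 71 months.

71 months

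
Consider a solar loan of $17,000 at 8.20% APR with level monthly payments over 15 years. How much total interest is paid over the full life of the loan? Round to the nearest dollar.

$12,597

Monthly rate = 8.2%/12 = 0.0068333; payment = 17,000 × 0.0068333 / (1 − (1+0.0068333)^−180) = $164.43.
Total paid = 180 × $164.43 = $29,597.40; interest = $29,597.40 − $17,000 = $12,597.40.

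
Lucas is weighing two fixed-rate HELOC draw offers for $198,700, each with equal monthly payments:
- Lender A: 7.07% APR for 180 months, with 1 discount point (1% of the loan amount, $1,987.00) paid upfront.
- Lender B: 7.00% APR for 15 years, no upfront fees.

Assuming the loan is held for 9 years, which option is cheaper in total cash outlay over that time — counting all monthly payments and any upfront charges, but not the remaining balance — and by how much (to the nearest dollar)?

Lender B by $2,828

Lender A: at 7.07% the monthly rate is 0.0058917, so the payment is 198,700 × 0.0058917 / (1 − 1.0058917^−180) = $1,793.76.
Lender B: monthly rate = 7%/12 = 0.0058333; payment = 198,700 × 0.0058333 / (1 − (1+0.0058333)^−180) = $1,785.97.
Over 108 months: Lender A costs 108 × $1,793.76 + $1,987.00 = $195,713.08; Lender B costs 108 × $1,785.97 = $192,884.76.
Lender B is cheaper by $195,713.08 − $192,884.76 = $2,828.32.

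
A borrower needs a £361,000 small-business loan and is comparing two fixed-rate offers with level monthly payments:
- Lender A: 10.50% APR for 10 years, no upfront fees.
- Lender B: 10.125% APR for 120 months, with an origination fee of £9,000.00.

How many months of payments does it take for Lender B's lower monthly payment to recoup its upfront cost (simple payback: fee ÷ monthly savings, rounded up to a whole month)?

Lender A: at 10.50% the monthly rate is 0.0087500, so the payment is 361,000 × 0.0087500 / (1 − 1.0087500^−120) = £4,871.15.
Lender B: monthly rate = 10.125%/12 = 0.0084375; payment = 361,000 × 0.0084375 / (1 − (1+0.0084375)^−120) = £4,795.66.
Monthly savings = £4,871.15 − £4,795.66 = £75.49.
Break-even = £9,000.00 / £75.49 = 119.22 → 120 months.

120 months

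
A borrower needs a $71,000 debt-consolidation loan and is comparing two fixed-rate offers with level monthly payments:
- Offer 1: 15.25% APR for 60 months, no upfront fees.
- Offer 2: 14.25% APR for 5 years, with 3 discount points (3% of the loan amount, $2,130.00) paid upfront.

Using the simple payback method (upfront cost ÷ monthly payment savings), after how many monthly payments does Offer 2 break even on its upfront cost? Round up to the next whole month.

58 months

Offer 1: monthly rate = 15.25%/12 = 0.0127083; payment = 71,000 × 0.0127083 / (1 − (1+0.0127083)^−60) = $1,698.42.
Offer 2: monthly rate = 14.25%/12 = 0.0118750; payment = 71,000 × 0.0118750 / (1 − (1+0.0118750)^−60) = $1,661.26.
Monthly savings = $1,698.42 − $1,661.26 = $37.16.
Break-even = $2,130.00 / $37.16 = 57.32 → 58 months.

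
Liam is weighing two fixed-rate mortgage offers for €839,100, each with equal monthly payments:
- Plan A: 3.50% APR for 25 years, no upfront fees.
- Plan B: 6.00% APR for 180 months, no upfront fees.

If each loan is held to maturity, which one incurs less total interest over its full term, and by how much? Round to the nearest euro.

Plan A: monthly rate = 3.5%/12 = 0.0029167; payment = 839,100 × 0.0029167 / (1 − (1+0.0029167)^−300) = €4,200.73.
Total interest on Plan A = 300 × €4,200.73 − €839,100 = €421,119.00.
Plan B: at 6.00% the monthly rate is 0.0050000, so the payment is 839,100 × 0.0050000 / (1 − 1.0050000^−180) = €7,080.80.
Total interest on Plan B = 180 × €7,080.80 − €839,100 = €435,444.00.
Plan A is lower by €14,325.00.

Plan A by €14,325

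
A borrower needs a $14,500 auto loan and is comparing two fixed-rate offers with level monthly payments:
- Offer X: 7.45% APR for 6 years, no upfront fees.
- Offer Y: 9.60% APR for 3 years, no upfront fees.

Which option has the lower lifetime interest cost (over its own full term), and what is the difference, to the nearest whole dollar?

Offer X: monthly rate = 7.45%/12 = 0.0062083; payment = 14,500 × 0.0062083 / (1 − (1+0.0062083)^−72) = $250.36.
Total interest on Offer X = 72 × $250.36 − $14,500 = $3,525.92.
Offer Y: at 9.60% the monthly rate is 0.0080000, so the payment is 14,500 × 0.0080000 / (1 − 1.0080000^−36) = $465.16.
Total interest on Offer Y = 36 × $465.16 − $14,500 = $2,245.76.
Offer Y is lower by $1,280.16.

Offer Y by $1,280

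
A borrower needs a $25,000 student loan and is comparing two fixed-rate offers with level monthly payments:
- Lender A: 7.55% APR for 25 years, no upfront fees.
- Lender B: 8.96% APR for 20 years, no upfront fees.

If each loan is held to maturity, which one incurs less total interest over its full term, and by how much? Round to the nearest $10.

Lender A: monthly rate = 7.55%/12 = 0.0062917; payment = 25,000 × 0.0062917 / (1 − (1+0.0062917)^−300) = $185.56.
Total interest on Lender A = 300 × $185.56 − $25,000 = $30,668.00.
Lender B: at 8.96% the monthly rate is 0.0074667, so the payment is 25,000 × 0.0074667 / (1 − 1.0074667^−240) = $224.29.
Total interest on Lender B = 240 × $224.29 − $25,000 = $28,829.60.
Lender B is lower by $1,838.40.

Lender B by $1,840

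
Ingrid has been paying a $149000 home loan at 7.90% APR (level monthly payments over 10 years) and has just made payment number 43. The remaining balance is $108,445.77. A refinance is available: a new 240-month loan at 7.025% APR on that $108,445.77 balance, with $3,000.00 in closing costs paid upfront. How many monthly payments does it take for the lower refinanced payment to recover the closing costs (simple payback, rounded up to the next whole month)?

4 months

Current payment = 149,000 × 7.9%/12 / (1 − (1+0.0065833)^−120) = $1,799.92.
Refinanced payment = 108,445.77 × 0.0058542 / (1 − (1+0.0058542)^−240) = $842.41.
Monthly savings = $1,799.92 − $842.41 = $957.51.
Break-even = $3,000.00 / $957.51 = 3.13 → 4 months.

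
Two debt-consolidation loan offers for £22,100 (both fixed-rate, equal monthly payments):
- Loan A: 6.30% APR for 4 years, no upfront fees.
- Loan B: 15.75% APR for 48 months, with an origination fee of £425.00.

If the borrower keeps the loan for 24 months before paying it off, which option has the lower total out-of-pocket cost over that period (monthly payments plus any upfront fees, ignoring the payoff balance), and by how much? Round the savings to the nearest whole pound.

Loan A: at 6.30% the monthly rate is 0.0052500, so the payment is 22,100 × 0.0052500 / (1 − 1.0052500^−48) = £522.06.
Loan B: monthly rate = 15.75%/12 = 0.0131250; payment = 22,100 × 0.0131250 / (1 − (1+0.0131250)^−48) = £623.49.
Over 24 months: Loan A costs 24 × £522.06 = £12,529.44; Loan B costs 24 × £623.49 + £425.00 = £15,388.76.
Loan A is cheaper by £15,388.76 − £12,529.44 = £2,859.32.

Loan A by £2,859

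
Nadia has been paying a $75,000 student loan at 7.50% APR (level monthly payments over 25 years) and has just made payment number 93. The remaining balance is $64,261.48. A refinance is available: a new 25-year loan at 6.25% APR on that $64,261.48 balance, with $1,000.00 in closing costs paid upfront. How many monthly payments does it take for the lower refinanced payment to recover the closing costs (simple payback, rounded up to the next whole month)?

8 months

Current payment = 75,000 × 7.5%/12 / (1 − (1+0.0062500)^−300) = $554.24.
Refinanced payment = 64,261.48 × 0.0052083 / (1 − (1+0.0052083)^−300) = $423.91.
Monthly savings = $554.24 − $423.91 = $130.33.
Break-even = $1,000.00 / $130.33 = 7.67 → 8 months.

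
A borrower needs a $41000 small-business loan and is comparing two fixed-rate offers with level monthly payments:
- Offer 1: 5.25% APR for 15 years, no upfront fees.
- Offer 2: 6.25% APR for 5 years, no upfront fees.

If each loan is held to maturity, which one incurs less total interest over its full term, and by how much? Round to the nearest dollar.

Offer 2 by $11,481

Offer 1: monthly rate = 5.25%/12 = 0.0043750; payment = 41,000 × 0.0043750 / (1 − (1+0.0043750)^−180) = $329.59.
Total interest on Offer 1 = 180 × $329.59 − $41,000 = $18,326.20.
Offer 2: at 6.25% the monthly rate is 0.0052083, so the payment is 41,000 × 0.0052083 / (1 − 1.0052083^−60) = $797.42.
Total interest on Offer 2 = 60 × $797.42 − $41,000 = $6,845.20.
Offer 2 is lower by $11,481.00.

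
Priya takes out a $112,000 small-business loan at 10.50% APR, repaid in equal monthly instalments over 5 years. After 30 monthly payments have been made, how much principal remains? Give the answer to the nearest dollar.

With monthly rate i = 10.5%/12 = 0.0087500, the balance after k of n payments is P · [(1+i)^n − (1+i)^k] / [(1+i)^n − 1].
(1+0.0087500)^60 = 1.68660298 and (1+0.0087500)^30 = 1.29869280, so the balance is 112,000 × (1.68660298 − 1.29869280) / (1.68660298 − 1) = $63,276.66.

$63,277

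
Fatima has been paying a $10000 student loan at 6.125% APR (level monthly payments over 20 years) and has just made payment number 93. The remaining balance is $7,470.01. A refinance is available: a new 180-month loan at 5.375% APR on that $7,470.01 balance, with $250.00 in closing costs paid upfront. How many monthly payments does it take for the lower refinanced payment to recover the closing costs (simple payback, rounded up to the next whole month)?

Current payment = 10,000 × 6.125%/12 / (1 − (1+0.0051042)^−240) = $72.37.
Refinanced payment = 7,470.01 × 0.0044792 / (1 − (1+0.0044792)^−180) = $60.54.
Monthly savings = $72.37 − $60.54 = $11.83.
Break-even = $250.00 / $11.83 = 21.13 → 22 months.

22 months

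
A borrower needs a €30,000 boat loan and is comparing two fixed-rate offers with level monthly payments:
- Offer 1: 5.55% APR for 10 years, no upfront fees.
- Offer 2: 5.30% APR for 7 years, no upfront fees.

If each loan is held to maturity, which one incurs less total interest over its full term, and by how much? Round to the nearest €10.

Offer 2 by €3,180

Offer 1: at 5.55% the monthly rate is 0.0046250, so the payment is 30,000 × 0.0046250 / (1 − 1.0046250^−120) = €326.32.
Total interest on Offer 1 = 120 × €326.32 − €30,000 = €9,158.40.
Offer 2: monthly rate = 5.3%/12 = 0.0044167; payment = 30,000 × 0.0044167 / (1 − (1+0.0044167)^−84) = €428.26.
Total interest on Offer 2 = 84 × €428.26 − €30,000 = €5,973.84.
Offer 2 is lower by €3,184.56.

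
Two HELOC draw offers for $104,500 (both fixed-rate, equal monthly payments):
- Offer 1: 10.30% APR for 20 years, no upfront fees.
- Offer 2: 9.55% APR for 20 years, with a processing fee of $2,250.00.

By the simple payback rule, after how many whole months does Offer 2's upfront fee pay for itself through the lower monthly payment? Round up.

44 months

Offer 1: at 10.30% the monthly rate is 0.0085833, so the payment is 104,500 × 0.0085833 / (1 − 1.0085833^−240) = $1,029.31.
Offer 2: monthly rate = 9.55%/12 = 0.0079583; payment = 104,500 × 0.0079583 / (1 − (1+0.0079583)^−240) = $977.49.
Monthly savings = $1,029.31 − $977.49 = $51.82.
Break-even = $2,250.00 / $51.82 = 43.42 → 44 months.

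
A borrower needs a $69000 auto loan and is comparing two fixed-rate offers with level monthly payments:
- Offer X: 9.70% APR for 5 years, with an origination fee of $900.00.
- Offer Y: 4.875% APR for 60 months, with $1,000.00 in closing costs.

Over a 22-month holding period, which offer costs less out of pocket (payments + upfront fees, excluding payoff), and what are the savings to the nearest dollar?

Offer Y by $3,370

Offer X: at 9.70% the monthly rate is 0.0080833, so the payment is 69,000 × 0.0080833 / (1 − 1.0080833^−60) = $1,455.88.
Offer Y: monthly rate = 4.875%/12 = 0.0040625; payment = 69,000 × 0.0040625 / (1 − (1+0.0040625)^−60) = $1,298.17.
Over 22 months: Offer X costs 22 × $1,455.88 + $900.00 = $32,929.36; Offer Y costs 22 × $1,298.17 + $1,000.00 = $29,559.74.
Offer Y is cheaper by $32,929.36 − $29,559.74 = $3,369.62.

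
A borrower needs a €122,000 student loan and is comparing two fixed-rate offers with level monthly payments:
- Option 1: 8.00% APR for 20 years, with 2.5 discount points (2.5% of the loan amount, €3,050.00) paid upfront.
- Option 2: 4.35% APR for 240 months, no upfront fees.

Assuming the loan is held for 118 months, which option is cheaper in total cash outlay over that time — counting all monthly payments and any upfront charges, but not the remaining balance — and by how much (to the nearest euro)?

Option 2 by €33,549

Option 1: at 8.00% the monthly rate is 0.0066667, so the payment is 122,000 × 0.0066667 / (1 − 1.0066667^−240) = €1,020.46.
Option 2: monthly rate = 4.35%/12 = 0.0036250; payment = 122,000 × 0.0036250 / (1 − (1+0.0036250)^−240) = €761.99.
Over 118 months: Option 1 costs 118 × €1,020.46 + €3,050.00 = €123,464.28; Option 2 costs 118 × €761.99 = €89,914.82.
Option 2 is cheaper by €123,464.28 − €89,914.82 = €33,549.46.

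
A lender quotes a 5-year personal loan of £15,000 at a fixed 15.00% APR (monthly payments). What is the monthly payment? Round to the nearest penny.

Monthly rate = 15%/12 = 0.0125000; payment = 15,000 × 0.0125000 / (1 − (1+0.0125000)^−60) = £356.85.

£356.85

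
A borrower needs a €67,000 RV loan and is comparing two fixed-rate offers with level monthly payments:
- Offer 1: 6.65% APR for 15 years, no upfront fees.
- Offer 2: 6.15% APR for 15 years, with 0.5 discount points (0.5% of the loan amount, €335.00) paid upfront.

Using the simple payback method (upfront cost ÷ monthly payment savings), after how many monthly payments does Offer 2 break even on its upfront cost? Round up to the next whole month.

Offer 1: at 6.65% the monthly rate is 0.0055417, so the payment is 67,000 × 0.0055417 / (1 − 1.0055417^−180) = €589.18.
Offer 2: monthly rate = 6.15%/12 = 0.0051250; payment = 67,000 × 0.0051250 / (1 − (1+0.0051250)^−180) = €570.83.
Monthly savings = €589.18 − €570.83 = €18.35.
Break-even = €335.00 / €18.35 = 18.26 → 19 months.

19 months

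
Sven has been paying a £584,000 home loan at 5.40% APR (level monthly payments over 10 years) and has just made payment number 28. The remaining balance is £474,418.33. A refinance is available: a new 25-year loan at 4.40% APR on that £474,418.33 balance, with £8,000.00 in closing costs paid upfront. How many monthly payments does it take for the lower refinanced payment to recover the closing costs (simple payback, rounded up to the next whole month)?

3 months

Current payment = 584,000 × 5.4%/12 / (1 − (1+0.0045000)^−120) = £6,309.04.
Refinanced payment = 474,418.33 × 0.0036667 / (1 − (1+0.0036667)^−300) = £2,610.12.
Monthly savings = £6,309.04 − £2,610.12 = £3,698.92.
Break-even = £8,000.00 / £3,698.92 = 2.16 → 3 months.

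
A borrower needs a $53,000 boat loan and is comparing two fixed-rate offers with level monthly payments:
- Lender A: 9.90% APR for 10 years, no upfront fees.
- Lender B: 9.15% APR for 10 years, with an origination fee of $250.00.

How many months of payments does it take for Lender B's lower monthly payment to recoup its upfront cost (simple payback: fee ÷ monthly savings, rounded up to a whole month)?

12 months

Lender A: monthly rate = 9.9%/12 = 0.0082500; payment = 53,000 × 0.0082500 / (1 − (1+0.0082500)^−120) = $697.47.
Lender B: monthly rate = 9.15%/12 = 0.0076250; payment = 53,000 × 0.0076250 / (1 − (1+0.0076250)^−120) = $675.69.
Monthly savings = $697.47 − $675.69 = $21.78.
Break-even = $250.00 / $21.78 = 11.48 → 12 months.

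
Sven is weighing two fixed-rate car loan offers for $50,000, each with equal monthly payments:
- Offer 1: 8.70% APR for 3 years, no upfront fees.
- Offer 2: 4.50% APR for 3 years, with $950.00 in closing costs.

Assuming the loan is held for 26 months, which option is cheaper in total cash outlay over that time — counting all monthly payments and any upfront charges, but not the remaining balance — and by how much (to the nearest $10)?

Offer 2 by $1,540

Offer 1: at 8.70% the monthly rate is 0.0072500, so the payment is 50,000 × 0.0072500 / (1 − 1.0072500^−36) = $1,583.01.
Offer 2: at 4.50% the monthly rate is 0.0037500, so the payment is 50,000 × 0.0037500 / (1 − 1.0037500^−36) = $1,487.35.
Over 26 months: Offer 1 costs 26 × $1,583.01 = $41,158.26; Offer 2 costs 26 × $1,487.35 + $950.00 = $39,621.10.
Offer 2 is cheaper by $41,158.26 − $39,621.10 = $1,537.16.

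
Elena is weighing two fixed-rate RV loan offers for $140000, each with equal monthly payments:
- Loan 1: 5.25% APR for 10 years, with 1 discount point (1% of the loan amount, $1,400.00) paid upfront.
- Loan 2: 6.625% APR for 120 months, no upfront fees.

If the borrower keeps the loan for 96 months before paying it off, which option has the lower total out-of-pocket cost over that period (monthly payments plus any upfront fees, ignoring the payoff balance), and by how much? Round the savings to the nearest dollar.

Loan 1 by $7,865

Loan 1: at 5.25% the monthly rate is 0.0043750, so the payment is 140,000 × 0.0043750 / (1 − 1.0043750^−120) = $1,502.08.
Loan 2: monthly rate = 6.625%/12 = 0.0055208; payment = 140,000 × 0.0055208 / (1 − (1+0.0055208)^−120) = $1,598.59.
Over 96 months: Loan 1 costs 96 × $1,502.08 + $1,400.00 = $145,599.68; Loan 2 costs 96 × $1,598.59 = $153,464.64.
Loan 1 is cheaper by $153,464.64 − $145,599.68 = $7,864.96.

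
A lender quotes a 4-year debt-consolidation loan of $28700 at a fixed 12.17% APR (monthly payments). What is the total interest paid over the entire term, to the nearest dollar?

$7,693

Monthly rate = 12.17%/12 = 0.0101417; payment = 28,700 × 0.0101417 / (1 − (1+0.0101417)^−48) = $758.18.
Total paid = 48 × $758.18 = $36,392.64; interest = $36,392.64 − $28,700 = $7,692.64.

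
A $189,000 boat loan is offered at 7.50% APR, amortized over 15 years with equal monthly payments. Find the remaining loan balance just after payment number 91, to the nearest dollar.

$119,322

With monthly rate i = 7.5%/12 = 0.0062500, the balance after k of n payments is P · [(1+i)^n − (1+i)^k] / [(1+i)^n − 1].
(1+0.0062500)^180 = 3.06945173 and (1+0.0062500)^91 = 1.76293499, so the balance is 189,000 × (3.06945173 − 1.76293499) / (3.06945173 − 1) = $119,322.26.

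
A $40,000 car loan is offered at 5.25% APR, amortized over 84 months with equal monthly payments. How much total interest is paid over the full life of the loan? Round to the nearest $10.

At 5.25% the monthly rate is 0.0043750, so the payment is 40,000 × 0.0043750 / (1 − 1.0043750^−84) = $570.07.
Total paid = 84 × $570.07 = $47,885.88; interest = $47,885.88 − $40,000 = $7,885.88.

$7,890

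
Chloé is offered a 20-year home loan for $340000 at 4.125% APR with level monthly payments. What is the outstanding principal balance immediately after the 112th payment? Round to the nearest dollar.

With monthly rate i = 4.125%/12 = 0.0034375, the balance after k of n payments is P · [(1+i)^n − (1+i)^k] / [(1+i)^n − 1].
(1+0.0034375)^240 = 2.27865481 and (1+0.0034375)^112 = 1.46864439, so the balance is 340,000 × (2.27865481 − 1.46864439) / (2.27865481 − 1) = $215,385.37.

$215,385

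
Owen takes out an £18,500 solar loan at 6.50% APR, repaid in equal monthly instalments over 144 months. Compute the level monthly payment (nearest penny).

£185.36

At 6.50% the monthly rate is 0.0054167, so the payment is 18,500 × 0.0054167 / (1 − 1.0054167^−144) = £185.36.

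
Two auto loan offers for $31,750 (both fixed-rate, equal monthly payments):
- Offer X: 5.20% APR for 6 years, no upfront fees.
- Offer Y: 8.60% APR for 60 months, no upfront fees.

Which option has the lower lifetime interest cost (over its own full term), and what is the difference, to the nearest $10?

Offer X by $2,150

Offer X: monthly rate = 5.2%/12 = 0.0043333; payment = 31,750 × 0.0043333 / (1 − (1+0.0043333)^−72) = $514.28.
Total interest on Offer X = 72 × $514.28 − $31,750 = $5,278.16.
Offer Y: at 8.60% the monthly rate is 0.0071667, so the payment is 31,750 × 0.0071667 / (1 − 1.0071667^−60) = $652.93.
Total interest on Offer Y = 60 × $652.93 − $31,750 = $7,425.80.
Offer X is lower by $2,147.64.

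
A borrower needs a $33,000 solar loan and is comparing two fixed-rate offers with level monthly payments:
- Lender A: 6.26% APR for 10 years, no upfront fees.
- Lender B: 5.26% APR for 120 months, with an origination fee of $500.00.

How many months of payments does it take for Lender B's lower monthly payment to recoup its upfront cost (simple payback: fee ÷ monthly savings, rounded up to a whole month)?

31 months

Lender A: at 6.26% the monthly rate is 0.0052167, so the payment is 33,000 × 0.0052167 / (1 − 1.0052167^−120) = $370.69.
Lender B: at 5.26% the monthly rate is 0.0043833, so the payment is 33,000 × 0.0043833 / (1 − 1.0043833^−120) = $354.23.
Monthly savings = $370.69 − $354.23 = $16.46.
Break-even = $500.00 / $16.46 = 30.38 → 31 months.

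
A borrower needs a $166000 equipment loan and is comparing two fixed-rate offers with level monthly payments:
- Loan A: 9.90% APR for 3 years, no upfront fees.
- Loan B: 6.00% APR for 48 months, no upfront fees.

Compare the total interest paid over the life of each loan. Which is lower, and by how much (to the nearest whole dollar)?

Loan A: monthly rate = 9.9%/12 = 0.0082500; payment = 166,000 × 0.0082500 / (1 − (1+0.0082500)^−36) = $5,348.56.
Total interest on Loan A = 36 × $5,348.56 − $166,000 = $26,548.16.
Loan B: at 6.00% the monthly rate is 0.0050000, so the payment is 166,000 × 0.0050000 / (1 − 1.0050000^−48) = $3,898.51.
Total interest on Loan B = 48 × $3,898.51 − $166,000 = $21,128.48.
Loan B is lower by $5,419.68.

Loan B by $5,420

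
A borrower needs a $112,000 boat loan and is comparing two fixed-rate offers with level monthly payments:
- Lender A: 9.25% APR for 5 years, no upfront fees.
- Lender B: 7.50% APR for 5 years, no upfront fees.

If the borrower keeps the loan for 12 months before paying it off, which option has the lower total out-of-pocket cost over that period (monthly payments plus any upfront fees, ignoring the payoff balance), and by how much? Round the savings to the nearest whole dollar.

Lender A: monthly rate = 9.25%/12 = 0.0077083; payment = 112,000 × 0.0077083 / (1 − (1+0.0077083)^−60) = $2,338.55.
Lender B: at 7.50% the monthly rate is 0.0062500, so the payment is 112,000 × 0.0062500 / (1 − 1.0062500^−60) = $2,244.25.
Over 12 months: Lender A costs 12 × $2,338.55 = $28,062.60; Lender B costs 12 × $2,244.25 = $26,931.00.
Lender B is cheaper by $28,062.60 − $26,931.00 = $1,131.60.

Lender B by $1,132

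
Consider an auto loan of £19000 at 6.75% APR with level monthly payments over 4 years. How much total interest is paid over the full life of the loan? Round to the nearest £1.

At 6.75% the monthly rate is 0.0056250, so the payment is 19,000 × 0.0056250 / (1 − 1.0056250^−48) = £452.78.
Total paid = 48 × £452.78 = £21,733.44; interest = £21,733.44 − £19,000 = £2,733.44.

£2,733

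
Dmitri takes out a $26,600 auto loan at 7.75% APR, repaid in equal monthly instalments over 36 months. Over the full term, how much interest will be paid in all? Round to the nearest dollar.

$3,297

At 7.75% the monthly rate is 0.0064583, so the payment is 26,600 × 0.0064583 / (1 − 1.0064583^−36) = $830.48.
Total paid = 36 × $830.48 = $29,897.28; interest = $29,897.28 − $26,600 = $3,297.28.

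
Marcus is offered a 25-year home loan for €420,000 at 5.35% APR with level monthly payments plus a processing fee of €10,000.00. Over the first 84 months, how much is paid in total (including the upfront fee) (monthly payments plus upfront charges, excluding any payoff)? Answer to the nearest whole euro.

Monthly rate = 5.35%/12 = 0.0044583; payment = 420,000 × 0.0044583 / (1 − (1+0.0044583)^−300) = €2,541.68.
Total outlay = 84 × €2,541.68 + €10,000.00 = €223,501.12.

€223,501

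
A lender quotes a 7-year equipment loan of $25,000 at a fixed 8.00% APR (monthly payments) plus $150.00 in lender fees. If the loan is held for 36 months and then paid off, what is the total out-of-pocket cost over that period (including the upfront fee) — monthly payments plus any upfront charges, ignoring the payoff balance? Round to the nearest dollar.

Monthly rate = 8%/12 = 0.0066667; payment = 25,000 × 0.0066667 / (1 − (1+0.0066667)^−84) = $389.66.
Total outlay = 36 × $389.66 + $150.00 = $14,177.76.

$14,178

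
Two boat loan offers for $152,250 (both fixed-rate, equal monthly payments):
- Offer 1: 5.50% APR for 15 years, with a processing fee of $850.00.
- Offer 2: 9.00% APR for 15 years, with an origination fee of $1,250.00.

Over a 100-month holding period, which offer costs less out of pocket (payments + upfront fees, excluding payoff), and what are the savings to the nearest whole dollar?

Offer 1: at 5.50% the monthly rate is 0.0045833, so the payment is 152,250 × 0.0045833 / (1 − 1.0045833^−180) = $1,244.01.
Offer 2: monthly rate = 9%/12 = 0.0075000; payment = 152,250 × 0.0075000 / (1 − (1+0.0075000)^−180) = $1,544.22.
Over 100 months: Offer 1 costs 100 × $1,244.01 + $850.00 = $125,251.00; Offer 2 costs 100 × $1,544.22 + $1,250.00 = $155,672.00.
Offer 1 is cheaper by $155,672.00 − $125,251.00 = $30,421.00.

Offer 1 by $30,421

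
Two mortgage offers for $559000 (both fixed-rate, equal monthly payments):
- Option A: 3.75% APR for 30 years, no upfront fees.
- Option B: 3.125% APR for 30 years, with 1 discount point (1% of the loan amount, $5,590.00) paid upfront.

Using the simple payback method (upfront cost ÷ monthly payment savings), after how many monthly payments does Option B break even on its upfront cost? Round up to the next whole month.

29 months

Option A: monthly rate = 3.75%/12 = 0.0031250; payment = 559,000 × 0.0031250 / (1 − (1+0.0031250)^−360) = $2,588.82.
Option B: at 3.125% the monthly rate is 0.0026042, so the payment is 559,000 × 0.0026042 / (1 − 1.0026042^−360) = $2,394.62.
Monthly savings = $2,588.82 − $2,394.62 = $194.20.
Break-even = $5,590.00 / $194.20 = 28.78 → 29 months.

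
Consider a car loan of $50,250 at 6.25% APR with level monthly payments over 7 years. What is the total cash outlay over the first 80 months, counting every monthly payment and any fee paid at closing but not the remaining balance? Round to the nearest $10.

$59,210

At 6.25% the monthly rate is 0.0052083, so the payment is 50,250 × 0.0052083 / (1 − 1.0052083^−84) = $740.12.
Total outlay = 80 × $740.12 = $59,209.60.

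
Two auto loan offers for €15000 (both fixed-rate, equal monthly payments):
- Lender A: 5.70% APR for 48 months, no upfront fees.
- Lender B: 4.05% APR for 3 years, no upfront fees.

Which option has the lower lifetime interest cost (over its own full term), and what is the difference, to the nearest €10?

Lender A: monthly rate = 5.7%/12 = 0.0047500; payment = 15,000 × 0.0047500 / (1 − (1+0.0047500)^−48) = €350.22.
Total interest on Lender A = 48 × €350.22 − €15,000 = €1,810.56.
Lender B: at 4.05% the monthly rate is 0.0033750, so the payment is 15,000 × 0.0033750 / (1 − 1.0033750^−36) = €443.19.
Total interest on Lender B = 36 × €443.19 − €15,000 = €954.84.
Lender B is lower by €855.72.

Lender B by €860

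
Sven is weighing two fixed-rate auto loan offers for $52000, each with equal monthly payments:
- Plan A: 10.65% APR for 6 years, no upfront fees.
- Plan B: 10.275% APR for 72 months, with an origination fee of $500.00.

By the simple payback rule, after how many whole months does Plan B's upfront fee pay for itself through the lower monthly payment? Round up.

Plan A: at 10.65% the monthly rate is 0.0088750, so the payment is 52,000 × 0.0088750 / (1 − 1.0088750^−72) = $980.48.
Plan B: monthly rate = 10.275%/12 = 0.0085625; payment = 52,000 × 0.0085625 / (1 − (1+0.0085625)^−72) = $970.57.
Monthly savings = $980.48 − $970.57 = $9.91.
Break-even = $500.00 / $9.91 = 50.45 → 51 months.

51 months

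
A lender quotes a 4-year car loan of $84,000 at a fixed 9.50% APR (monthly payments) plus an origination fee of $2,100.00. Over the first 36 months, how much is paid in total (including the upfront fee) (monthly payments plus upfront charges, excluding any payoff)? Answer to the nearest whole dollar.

At 9.50% the monthly rate is 0.0079167, so the payment is 84,000 × 0.0079167 / (1 − 1.0079167^−48) = $2,110.34.
Total outlay = 36 × $2,110.34 + $2,100.00 = $78,072.24.

$78,072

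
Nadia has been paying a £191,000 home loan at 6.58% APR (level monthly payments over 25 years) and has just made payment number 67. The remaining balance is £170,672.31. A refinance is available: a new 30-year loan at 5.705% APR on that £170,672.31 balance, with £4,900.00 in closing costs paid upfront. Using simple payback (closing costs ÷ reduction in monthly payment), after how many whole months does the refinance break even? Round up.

16 months

Current payment = 191,000 × 6.58%/12 / (1 − (1+0.0054833)^−300) = £1,299.21.
Refinanced payment = 170,672.31 × 0.0047542 / (1 − (1+0.0047542)^−360) = £991.12.
Monthly savings = £1,299.21 − £991.12 = £308.09.
Break-even = £4,900.00 / £308.09 = 15.90 → 16 months.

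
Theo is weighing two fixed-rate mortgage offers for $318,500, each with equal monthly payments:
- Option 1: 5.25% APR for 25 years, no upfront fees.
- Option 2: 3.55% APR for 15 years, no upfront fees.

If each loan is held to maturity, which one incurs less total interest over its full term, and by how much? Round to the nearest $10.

Option 1: at 5.25% the monthly rate is 0.0043750, so the payment is 318,500 × 0.0043750 / (1 − 1.0043750^−300) = $1,908.60.
Total interest on Option 1 = 300 × $1,908.60 − $318,500 = $254,080.00.
Option 2: monthly rate = 3.55%/12 = 0.0029583; payment = 318,500 × 0.0029583 / (1 − (1+0.0029583)^−180) = $2,284.73.
Total interest on Option 2 = 180 × $2,284.73 − $318,500 = $92,751.40.
Option 2 is lower by $161,328.60.

Option 2 by $161,330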